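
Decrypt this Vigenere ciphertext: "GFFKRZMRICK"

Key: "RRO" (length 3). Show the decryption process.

Step 1: Key 'RRO' has length 3. Extended key: RRORRORRORR
Step 2: Decrypt each position:
  G(6) - R(17) = 15 = P
  F(5) - R(17) = 14 = O
  F(5) - O(14) = 17 = R
  K(10) - R(17) = 19 = T
  R(17) - R(17) = 0 = A
  Z(25) - O(14) = 11 = L
  M(12) - R(17) = 21 = V
  R(17) - R(17) = 0 = A
  I(8) - O(14) = 20 = U
  C(2) - R(17) = 11 = L
  K(10) - R(17) = 19 = T
Plaintext: PORTALVAULT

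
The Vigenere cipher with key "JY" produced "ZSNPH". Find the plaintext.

Step 1: Extend key: JYJYJ
Step 2: Decrypt each letter (c - k) mod 26:
  Z(25) - J(9) = (25-9) mod 26 = 16 = Q
  S(18) - Y(24) = (18-24) mod 26 = 20 = U
  N(13) - J(9) = (13-9) mod 26 = 4 = E
  P(15) - Y(24) = (15-24) mod 26 = 17 = R
  H(7) - J(9) = (7-9) mod 26 = 24 = Y
Plaintext: QUERY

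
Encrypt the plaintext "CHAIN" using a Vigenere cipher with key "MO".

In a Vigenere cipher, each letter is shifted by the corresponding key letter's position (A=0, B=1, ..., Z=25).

Step 1: Repeat key to match plaintext length:
  Plaintext: CHAIN
  Key:       MOMOM
Step 2: Encrypt each letter:
  C(2) + M(12) = (2+12) mod 26 = 14 = O
  H(7) + O(14) = (7+14) mod 26 = 21 = V
  A(0) + M(12) = (0+12) mod 26 = 12 = M
  I(8) + O(14) = (8+14) mod 26 = 22 = W
  N(13) + M(12) = (13+12) mod 26 = 25 = Z
Ciphertext: OVMWZ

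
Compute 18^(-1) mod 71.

Step 1: We need x such that 18 * x = 1 (mod 71).
Step 2: Using the extended Euclidean algorithm or trial:
  18 * 4 = 72 = 1 * 71 + 1.
Step 3: Since 72 mod 71 = 1, the inverse is x = 4.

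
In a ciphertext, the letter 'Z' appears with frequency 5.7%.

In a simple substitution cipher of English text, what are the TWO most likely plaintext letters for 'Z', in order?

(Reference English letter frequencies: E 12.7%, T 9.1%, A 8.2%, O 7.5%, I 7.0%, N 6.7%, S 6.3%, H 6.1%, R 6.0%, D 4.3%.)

Step 1: Observed frequency of 'Z' is 5.7%.
Step 2: Compute distances to each reference frequency and sort:
  R (6.0%): difference = 0.3% <-- BEST
  H (6.1%): difference = 0.4% <-- RUNNER-UP
  S (6.3%): difference = 0.6%
  N (6.7%): difference = 1.0%
  I (7.0%): difference = 1.3%
Step 3: Most likely is 'R' (6.0%, diff 0.3%); second most likely is 'H' (6.1%, diff 0.4%).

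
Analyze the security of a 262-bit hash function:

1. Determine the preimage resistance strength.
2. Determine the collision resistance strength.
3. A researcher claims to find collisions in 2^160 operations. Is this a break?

Step 1: Preimage resistance requires brute-force of 2^262 operations.
Step 2: Collision resistance (birthday bound) = 2^(262/2) = 2^131.
Step 3: The claimed attack costs 2^160 operations.
Step 4: Since 2^160 >= 2^131, the claimed attack is no faster than the generic birthday attack, so this does not break collision resistance.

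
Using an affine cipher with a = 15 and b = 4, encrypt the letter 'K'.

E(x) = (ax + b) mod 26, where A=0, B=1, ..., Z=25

Step 1: Convert 'K' to number: x = 10.
Step 2: E(10) = (15 * 10 + 4) mod 26 = 154 mod 26 = 24.
Step 3: Convert 24 back to letter: Y.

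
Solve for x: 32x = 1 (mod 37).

Step 1: We need x such that 32 * x = 1 (mod 37).
Step 2: Using the extended Euclidean algorithm or trial:
  32 * 22 = 704 = 19 * 37 + 1.
Step 3: Since 704 mod 37 = 1, the inverse is x = 22.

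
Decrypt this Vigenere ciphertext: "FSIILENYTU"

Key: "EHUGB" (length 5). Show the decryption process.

Step 1: Key 'EHUGB' has length 5. Extended key: EHUGBEHUGB
Step 2: Decrypt each position:
  F(5) - E(4) = 1 = B
  S(18) - H(7) = 11 = L
  I(8) - U(20) = 14 = O
  I(8) - G(6) = 2 = C
  L(11) - B(1) = 10 = K
  E(4) - E(4) = 0 = A
  N(13) - H(7) = 6 = G
  Y(24) - U(20) = 4 = E
  T(19) - G(6) = 13 = N
  U(20) - B(1) = 19 = T
Plaintext: BLOCKAGENT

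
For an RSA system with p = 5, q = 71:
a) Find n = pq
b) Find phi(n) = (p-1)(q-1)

Step 1: n = p * q = 5 * 71 = 355.
Step 2: phi(n) = (p-1)(q-1) = 4 * 70 = 280.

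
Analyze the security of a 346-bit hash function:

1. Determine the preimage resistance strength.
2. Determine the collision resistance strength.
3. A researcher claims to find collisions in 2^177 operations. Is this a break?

Step 1: Preimage resistance requires brute-force of 2^346 operations.
Step 2: Collision resistance (birthday bound) = 2^(346/2) = 2^173.
Step 3: The claimed attack costs 2^177 operations.
Step 4: Since 2^177 >= 2^173, the claimed attack is no faster than the generic birthday attack, so this does not break collision resistance.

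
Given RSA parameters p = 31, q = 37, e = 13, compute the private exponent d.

Step 1: n = 31 * 37 = 1147.
Step 2: phi(n) = 30 * 36 = 1080.
Step 3: Find d such that 13 * d = 1 (mod 1080).
Step 4: d = 13^(-1) mod 1080 = 997.
Verification: 13 * 997 = 12961 = 12 * 1080 + 1.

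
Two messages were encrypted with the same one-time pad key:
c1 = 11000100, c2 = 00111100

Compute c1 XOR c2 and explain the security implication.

Step 1: c1 XOR c2 = (m1 XOR k) XOR (m2 XOR k).
Step 2: By XOR associativity/commutativity: = m1 XOR m2 XOR k XOR k = m1 XOR m2.
Step 3: 11000100 XOR 00111100 = 11111000 = 248.
Step 4: The key cancels out! An attacker learns m1 XOR m2 = 248, revealing the relationship between plaintexts.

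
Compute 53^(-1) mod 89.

Step 1: We need x such that 53 * x = 1 (mod 89).
Step 2: Using the extended Euclidean algorithm or trial:
  53 * 42 = 2226 = 25 * 89 + 1.
Step 3: Since 2226 mod 89 = 1, the inverse is x = 42.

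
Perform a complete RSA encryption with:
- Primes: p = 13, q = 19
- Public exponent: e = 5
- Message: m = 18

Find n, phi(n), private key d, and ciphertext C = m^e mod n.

Step 1: n = 13 * 19 = 247.
Step 2: phi(n) = (13-1)(19-1) = 12 * 18 = 216.
Step 3: Find d = 5^(-1) mod 216 = 173.
  Verify: 5 * 173 = 865 = 1 (mod 216).
Step 4: C = 18^5 mod 247 = 18.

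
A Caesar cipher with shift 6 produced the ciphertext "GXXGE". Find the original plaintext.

Step 1: Reverse the shift by subtracting 6 from each letter position.
  G (position 6) -> position (6-6) mod 26 = 0 -> A
  X (position 23) -> position (23-6) mod 26 = 17 -> R
  X (position 23) -> position (23-6) mod 26 = 17 -> R
  G (position 6) -> position (6-6) mod 26 = 0 -> A
  E (position 4) -> position (4-6) mod 26 = 24 -> Y
Decrypted message: ARRAY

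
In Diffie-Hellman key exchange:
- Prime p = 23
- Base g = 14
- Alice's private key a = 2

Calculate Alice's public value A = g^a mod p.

Step 1: A = g^a mod p = 14^2 mod 23.
  14^1 mod 23 = 14
  14^2 mod 23 = (14 * 14) mod 23 = 12
Result: A = 12.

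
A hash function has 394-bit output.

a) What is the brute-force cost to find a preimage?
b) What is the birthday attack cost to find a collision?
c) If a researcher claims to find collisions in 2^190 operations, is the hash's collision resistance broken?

Step 1: Preimage resistance requires brute-force of 2^394 operations.
Step 2: Collision resistance (birthday bound) = 2^(394/2) = 2^197.
Step 3: The claimed attack costs 2^190 operations.
Step 4: Since 2^190 < 2^197, the claimed attack beats the generic birthday bound, so collision resistance is broken.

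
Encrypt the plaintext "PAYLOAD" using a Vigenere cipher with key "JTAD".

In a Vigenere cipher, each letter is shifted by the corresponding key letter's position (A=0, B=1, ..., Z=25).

Step 1: Repeat key to match plaintext length:
  Plaintext: PAYLOAD
  Key:       JTADJTA
Step 2: Encrypt each letter:
  P(15) + J(9) = (15+9) mod 26 = 24 = Y
  A(0) + T(19) = (0+19) mod 26 = 19 = T
  Y(24) + A(0) = (24+0) mod 26 = 24 = Y
  L(11) + D(3) = (11+3) mod 26 = 14 = O
  O(14) + J(9) = (14+9) mod 26 = 23 = X
  A(0) + T(19) = (0+19) mod 26 = 19 = T
  D(3) + A(0) = (3+0) mod 26 = 3 = D
Ciphertext: YTYOXTD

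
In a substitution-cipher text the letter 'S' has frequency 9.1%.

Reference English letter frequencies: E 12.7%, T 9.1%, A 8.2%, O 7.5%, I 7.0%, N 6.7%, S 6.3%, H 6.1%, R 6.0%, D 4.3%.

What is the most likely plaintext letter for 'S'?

Step 1: The observed frequency is 9.1%.
Step 2: Compare with English frequencies:
  E: 12.7% (difference: 3.6%)
  T: 9.1% (difference: 0.0%) <-- closest
  A: 8.2% (difference: 0.9%)
  O: 7.5% (difference: 1.6%)
  I: 7.0% (difference: 2.1%)
  N: 6.7% (difference: 2.4%)
  S: 6.3% (difference: 2.8%)
  H: 6.1% (difference: 3.0%)
  R: 6.0% (difference: 3.1%)
  D: 4.3% (difference: 4.8%)
Step 3: 'S' most likely represents 'T' (frequency 9.1%).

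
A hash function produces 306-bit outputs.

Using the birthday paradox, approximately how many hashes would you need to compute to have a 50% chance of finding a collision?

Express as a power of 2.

Step 1: The birthday paradox gives collision probability ~50% after sqrt(2^n) = 2^(n/2) hashes.
Step 2: For 306-bit output: 2^(306/2) = 2^153.
Step 3: Approximately 2^153 hash computations needed.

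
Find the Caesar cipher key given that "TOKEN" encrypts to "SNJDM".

Step 1: Compare first letters: T (position 19) -> S (position 18).
Step 2: Shift = (18 - 19) mod 26 = 25.
The shift value is 25.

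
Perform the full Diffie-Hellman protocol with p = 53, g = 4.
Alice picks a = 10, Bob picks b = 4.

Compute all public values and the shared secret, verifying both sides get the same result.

Step 1: A = g^a mod p = 4^10 mod 53 = 24.
Step 2: B = g^b mod p = 4^4 mod 53 = 44.
Step 3: Alice computes s = B^a mod p = 44^10 mod 53 = 49.
Step 4: Bob computes s = A^b mod p = 24^4 mod 53 = 49.
Both sides agree: shared secret = 49.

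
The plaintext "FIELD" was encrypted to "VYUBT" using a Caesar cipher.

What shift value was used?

Step 1: Compare first letters: F (position 5) -> V (position 21).
Step 2: Shift = (21 - 5) mod 26 = 16.
The shift value is 16.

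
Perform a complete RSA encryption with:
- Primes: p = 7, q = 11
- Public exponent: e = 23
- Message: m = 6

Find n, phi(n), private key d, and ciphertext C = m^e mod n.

Step 1: n = 7 * 11 = 77.
Step 2: phi(n) = (7-1)(11-1) = 6 * 10 = 60.
Step 3: Find d = 23^(-1) mod 60 = 47.
  Verify: 23 * 47 = 1081 = 1 (mod 60).
Step 4: C = 6^23 mod 77 = 62.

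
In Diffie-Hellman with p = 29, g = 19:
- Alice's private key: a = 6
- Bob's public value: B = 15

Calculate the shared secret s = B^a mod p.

Step 1: s = B^a mod p = 15^6 mod 29.
  15^1 mod 29 = 15
  15^2 mod 29 = (15 * 15) mod 29 = 22
  15^3 mod 29 = (22 * 15) mod 29 = 11
  15^4 mod 29 = (11 * 15) mod 29 = 20
  15^5 mod 29 = (20 * 15) mod 29 = 10
  15^6 mod 29 = (10 * 15) mod 29 = 5
Result: shared secret = 5.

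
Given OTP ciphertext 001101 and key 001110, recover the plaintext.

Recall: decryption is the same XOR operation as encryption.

Step 1: XOR ciphertext with key:
  Ciphertext: 001101
  Key:        001110
  XOR:        000011
Step 2: Plaintext = 000011 = 3 in decimal.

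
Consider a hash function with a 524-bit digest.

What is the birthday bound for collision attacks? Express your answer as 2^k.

Step 1: The birthday paradox gives collision probability ~50% after sqrt(2^n) = 2^(n/2) hashes.
Step 2: For 524-bit output: 2^(524/2) = 2^262.
Step 3: Approximately 2^262 hash computations needed.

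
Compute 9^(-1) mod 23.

Step 1: We need x such that 9 * x = 1 (mod 23).
Step 2: Using the extended Euclidean algorithm or trial:
  9 * 18 = 162 = 7 * 23 + 1.
Step 3: Since 162 mod 23 = 1, the inverse is x = 18.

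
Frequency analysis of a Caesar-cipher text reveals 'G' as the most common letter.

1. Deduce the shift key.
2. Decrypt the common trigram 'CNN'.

Step 1: In English, 'E' is the most frequent letter (12.7%).
Step 2: The most frequent ciphertext letter is 'G' (position 6).
Step 3: Shift = (6 - 4) mod 26 = 2.
Step 4: Decrypt 'CNN' by shifting back 2:
  C -> A
  N -> L
  N -> L
Step 5: 'CNN' decrypts to 'ALL'.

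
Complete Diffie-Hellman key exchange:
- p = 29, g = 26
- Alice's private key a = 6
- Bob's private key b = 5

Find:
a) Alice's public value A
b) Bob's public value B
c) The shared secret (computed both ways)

Step 1: A = g^a mod p = 26^6 mod 29 = 4.
Step 2: B = g^b mod p = 26^5 mod 29 = 18.
Step 3: Alice computes s = B^a mod p = 18^6 mod 29 = 9.
Step 4: Bob computes s = A^b mod p = 4^5 mod 29 = 9.
Both sides agree: shared secret = 9.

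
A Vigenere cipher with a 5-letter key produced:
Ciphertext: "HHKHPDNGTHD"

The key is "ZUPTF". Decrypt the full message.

Step 1: Key 'ZUPTF' has length 5. Extended key: ZUPTFZUPTFZ
Step 2: Decrypt each position:
  H(7) - Z(25) = 8 = I
  H(7) - U(20) = 13 = N
  K(10) - P(15) = 21 = V
  H(7) - T(19) = 14 = O
  P(15) - F(5) = 10 = K
  D(3) - Z(25) = 4 = E
  N(13) - U(20) = 19 = T
  G(6) - P(15) = 17 = R
  T(19) - T(19) = 0 = A
  H(7) - F(5) = 2 = C
  D(3) - Z(25) = 4 = E
Plaintext: INVOKETRACE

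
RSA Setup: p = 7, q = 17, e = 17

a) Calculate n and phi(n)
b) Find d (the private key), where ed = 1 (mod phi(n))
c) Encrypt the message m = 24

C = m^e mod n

Step 1: n = 7 * 17 = 119.
Step 2: phi(n) = (7-1)(17-1) = 6 * 16 = 96.
Step 3: Find d = 17^(-1) mod 96 = 17.
  Verify: 17 * 17 = 289 = 1 (mod 96).
Step 4: C = 24^17 mod 119 = 75.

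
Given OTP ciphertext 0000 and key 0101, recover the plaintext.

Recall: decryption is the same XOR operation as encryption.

Step 1: XOR ciphertext with key:
  Ciphertext: 0000
  Key:        0101
  XOR:        0101
Step 2: Plaintext = 0101 = 5 in decimal.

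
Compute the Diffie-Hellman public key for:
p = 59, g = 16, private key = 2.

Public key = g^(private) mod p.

Step 1: A = g^a mod p = 16^2 mod 59.
  16^1 mod 59 = 16
  16^2 mod 59 = (16 * 16) mod 59 = 20
Result: A = 20.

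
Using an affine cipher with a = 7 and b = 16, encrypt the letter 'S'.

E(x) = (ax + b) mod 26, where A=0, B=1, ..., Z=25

Step 1: Convert 'S' to number: x = 18.
Step 2: E(18) = (7 * 18 + 16) mod 26 = 142 mod 26 = 12.
Step 3: Convert 12 back to letter: M.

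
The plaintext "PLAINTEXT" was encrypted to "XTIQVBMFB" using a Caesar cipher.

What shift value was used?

Step 1: Compare first letters: P (position 15) -> X (position 23).
Step 2: Shift = (23 - 15) mod 26 = 8.
The shift value is 8.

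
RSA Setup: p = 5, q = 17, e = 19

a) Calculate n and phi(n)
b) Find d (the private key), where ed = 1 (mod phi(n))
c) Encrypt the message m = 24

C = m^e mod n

Step 1: n = 5 * 17 = 85.
Step 2: phi(n) = (5-1)(17-1) = 4 * 16 = 64.
Step 3: Find d = 19^(-1) mod 64 = 27.
  Verify: 19 * 27 = 513 = 1 (mod 64).
Step 4: C = 24^19 mod 85 = 54.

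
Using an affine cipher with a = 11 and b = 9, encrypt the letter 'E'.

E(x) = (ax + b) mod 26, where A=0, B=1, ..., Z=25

Step 1: Convert 'E' to number: x = 4.
Step 2: E(4) = (11 * 4 + 9) mod 26 = 53 mod 26 = 1.
Step 3: Convert 1 back to letter: B.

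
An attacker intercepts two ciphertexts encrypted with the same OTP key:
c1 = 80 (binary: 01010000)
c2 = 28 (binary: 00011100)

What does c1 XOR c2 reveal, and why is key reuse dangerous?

Step 1: c1 XOR c2 = (m1 XOR k) XOR (m2 XOR k).
Step 2: By XOR associativity/commutativity: = m1 XOR m2 XOR k XOR k = m1 XOR m2.
Step 3: 01010000 XOR 00011100 = 01001100 = 76.
Step 4: The key cancels out! An attacker learns m1 XOR m2 = 76, revealing the relationship between plaintexts.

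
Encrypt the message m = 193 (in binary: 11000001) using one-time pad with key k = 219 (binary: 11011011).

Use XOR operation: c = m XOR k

Step 1: Write out the XOR operation bit by bit:
  Message: 11000001
  Key:     11011011
  XOR:     00011010
Step 2: Convert to decimal: 00011010 = 26.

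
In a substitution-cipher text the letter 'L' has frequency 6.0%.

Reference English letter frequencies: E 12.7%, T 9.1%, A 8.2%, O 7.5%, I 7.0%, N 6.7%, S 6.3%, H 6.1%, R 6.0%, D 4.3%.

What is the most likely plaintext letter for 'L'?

Step 1: The observed frequency is 6.0%.
Step 2: Compare with English frequencies:
  E: 12.7% (difference: 6.7%)
  T: 9.1% (difference: 3.1%)
  A: 8.2% (difference: 2.2%)
  O: 7.5% (difference: 1.5%)
  I: 7.0% (difference: 1.0%)
  N: 6.7% (difference: 0.7%)
  S: 6.3% (difference: 0.3%)
  H: 6.1% (difference: 0.1%)
  R: 6.0% (difference: 0.0%) <-- closest
  D: 4.3% (difference: 1.7%)
Step 3: 'L' most likely represents 'R' (frequency 6.0%).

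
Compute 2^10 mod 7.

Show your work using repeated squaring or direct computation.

Step 1: Compute 2^10 mod 7 step by step, reducing modulo 7 at each step.
  2^1 mod 7 = 2
  2^2 mod 7 = (2 * 2) mod 7 = 4
  2^3 mod 7 = (4 * 2) mod 7 = 1
  2^4 mod 7 = (1 * 2) mod 7 = 2
  2^5 mod 7 = (2 * 2) mod 7 = 4
  2^6 mod 7 = (4 * 2) mod 7 = 1
  2^7 mod 7 = (1 * 2) mod 7 = 2
  2^8 mod 7 = (2 * 2) mod 7 = 4
  2^9 mod 7 = (4 * 2) mod 7 = 1
  2^10 mod 7 = (1 * 2) mod 7 = 2
Step 2: Result = 2.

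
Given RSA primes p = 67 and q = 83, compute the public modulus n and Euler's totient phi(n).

Step 1: n = p * q = 67 * 83 = 5561.
Step 2: phi(n) = (p-1)(q-1) = 66 * 82 = 5412.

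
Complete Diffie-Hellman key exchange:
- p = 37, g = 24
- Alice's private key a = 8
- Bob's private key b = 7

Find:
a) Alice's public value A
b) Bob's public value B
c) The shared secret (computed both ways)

Step 1: A = g^a mod p = 24^8 mod 37 = 9.
Step 2: B = g^b mod p = 24^7 mod 37 = 5.
Step 3: Alice computes s = B^a mod p = 5^8 mod 37 = 16.
Step 4: Bob computes s = A^b mod p = 9^7 mod 37 = 16.
Both sides agree: shared secret = 16.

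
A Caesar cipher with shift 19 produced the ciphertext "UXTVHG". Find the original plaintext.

Step 1: Reverse the shift by subtracting 19 from each letter position.
  U (position 20) -> position (20-19) mod 26 = 1 -> B
  X (position 23) -> position (23-19) mod 26 = 4 -> E
  T (position 19) -> position (19-19) mod 26 = 0 -> A
  V (position 21) -> position (21-19) mod 26 = 2 -> C
  H (position 7) -> position (7-19) mod 26 = 14 -> O
  G (position 6) -> position (6-19) mod 26 = 13 -> N
Decrypted message: BEACON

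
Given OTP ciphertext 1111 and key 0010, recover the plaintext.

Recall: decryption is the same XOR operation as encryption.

Step 1: XOR ciphertext with key:
  Ciphertext: 1111
  Key:        0010
  XOR:        1101
Step 2: Plaintext = 1101 = 13 in decimal.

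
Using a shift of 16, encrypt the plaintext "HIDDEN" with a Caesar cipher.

Step 1: For each letter, shift forward by 16 positions (mod 26).
  H (position 7) -> position (7+16) mod 26 = 23 -> X
  I (position 8) -> position (8+16) mod 26 = 24 -> Y
  D (position 3) -> position (3+16) mod 26 = 19 -> T
  D (position 3) -> position (3+16) mod 26 = 19 -> T
  E (position 4) -> position (4+16) mod 26 = 20 -> U
  N (position 13) -> position (13+16) mod 26 = 3 -> D
Result: XYTTUD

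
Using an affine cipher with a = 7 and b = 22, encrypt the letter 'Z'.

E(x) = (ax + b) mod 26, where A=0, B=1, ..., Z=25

Step 1: Convert 'Z' to number: x = 25.
Step 2: E(25) = (7 * 25 + 22) mod 26 = 197 mod 26 = 15.
Step 3: Convert 15 back to letter: P.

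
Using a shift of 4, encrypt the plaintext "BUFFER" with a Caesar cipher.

Step 1: For each letter, shift forward by 4 positions (mod 26).
  B (position 1) -> position (1+4) mod 26 = 5 -> F
  U (position 20) -> position (20+4) mod 26 = 24 -> Y
  F (position 5) -> position (5+4) mod 26 = 9 -> J
  F (position 5) -> position (5+4) mod 26 = 9 -> J
  E (position 4) -> position (4+4) mod 26 = 8 -> I
  R (position 17) -> position (17+4) mod 26 = 21 -> V
Result: FYJJIV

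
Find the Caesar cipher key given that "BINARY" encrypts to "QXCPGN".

Step 1: Compare first letters: B (position 1) -> Q (position 16).
Step 2: Shift = (16 - 1) mod 26 = 15.
The shift value is 15.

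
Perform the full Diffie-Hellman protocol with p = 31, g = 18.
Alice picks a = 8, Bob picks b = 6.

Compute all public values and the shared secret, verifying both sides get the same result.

Step 1: A = g^a mod p = 18^8 mod 31 = 7.
Step 2: B = g^b mod p = 18^6 mod 31 = 16.
Step 3: Alice computes s = B^a mod p = 16^8 mod 31 = 4.
Step 4: Bob computes s = A^b mod p = 7^6 mod 31 = 4.
Both sides agree: shared secret = 4.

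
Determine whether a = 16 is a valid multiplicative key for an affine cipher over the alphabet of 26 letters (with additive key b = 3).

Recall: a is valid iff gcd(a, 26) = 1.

Step 1: Compute gcd(16, 26).
Step 2: gcd(16, 26) = 2.
Since gcd = 2 != 1, 16 shares a common factor with 26, so it cannot be used.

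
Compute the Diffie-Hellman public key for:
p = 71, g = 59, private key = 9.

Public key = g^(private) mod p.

Step 1: A = g^a mod p = 59^9 mod 71.
  59^1 mod 71 = 59
  59^2 mod 71 = (59 * 59) mod 71 = 2
  59^3 mod 71 = (2 * 59) mod 71 = 47
  59^4 mod 71 = (47 * 59) mod 71 = 4
  59^5 mod 71 = (4 * 59) mod 71 = 23
  59^6 mod 71 = (23 * 59) mod 71 = 8
  59^7 mod 71 = (8 * 59) mod 71 = 46
  59^8 mod 71 = (46 * 59) mod 71 = 16
  59^9 mod 71 = (16 * 59) mod 71 = 21
Result: A = 21.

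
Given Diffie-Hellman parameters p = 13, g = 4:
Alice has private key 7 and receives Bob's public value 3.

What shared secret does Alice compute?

Step 1: s = B^a mod p = 3^7 mod 13.
  3^1 mod 13 = 3
  3^2 mod 13 = (3 * 3) mod 13 = 9
  3^3 mod 13 = (9 * 3) mod 13 = 1
  3^4 mod 13 = (1 * 3) mod 13 = 3
  3^5 mod 13 = (3 * 3) mod 13 = 9
  3^6 mod 13 = (9 * 3) mod 13 = 1
  3^7 mod 13 = (1 * 3) mod 13 = 3
Result: shared secret = 3.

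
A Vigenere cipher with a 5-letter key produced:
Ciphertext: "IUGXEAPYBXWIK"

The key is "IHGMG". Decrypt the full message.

Step 1: Key 'IHGMG' has length 5. Extended key: IHGMGIHGMGIHG
Step 2: Decrypt each position:
  I(8) - I(8) = 0 = A
  U(20) - H(7) = 13 = N
  G(6) - G(6) = 0 = A
  X(23) - M(12) = 11 = L
  E(4) - G(6) = 24 = Y
  A(0) - I(8) = 18 = S
  P(15) - H(7) = 8 = I
  Y(24) - G(6) = 18 = S
  B(1) - M(12) = 15 = P
  X(23) - G(6) = 17 = R
  W(22) - I(8) = 14 = O
  I(8) - H(7) = 1 = B
  K(10) - G(6) = 4 = E
Plaintext: ANALYSISPROBE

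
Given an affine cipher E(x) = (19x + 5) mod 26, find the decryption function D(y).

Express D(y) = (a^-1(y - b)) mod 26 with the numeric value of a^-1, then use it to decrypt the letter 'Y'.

Step 1: Find a^-1, the modular inverse of 19 mod 26.
Step 2: We need 19 * a^-1 = 1 (mod 26).
Step 3: 19 * 11 = 209 = 8 * 26 + 1, so a^-1 = 11.
Step 4: D(y) = 11(y - 5) mod 26.
Step 5: Apply to 'Y' (y = 24): D(24) = 11 * (24 - 5) mod 26 = 11 * 19 mod 26 = 1 -> 'B'.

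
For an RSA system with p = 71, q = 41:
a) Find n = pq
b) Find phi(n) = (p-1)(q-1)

Step 1: n = p * q = 71 * 41 = 2911.
Step 2: phi(n) = (p-1)(q-1) = 70 * 40 = 2800.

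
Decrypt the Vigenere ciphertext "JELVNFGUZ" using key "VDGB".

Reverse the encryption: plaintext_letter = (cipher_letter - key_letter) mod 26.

Step 1: Extend key: VDGBVDGBV
Step 2: Decrypt each letter (c - k) mod 26:
  J(9) - V(21) = (9-21) mod 26 = 14 = O
  E(4) - D(3) = (4-3) mod 26 = 1 = B
  L(11) - G(6) = (11-6) mod 26 = 5 = F
  V(21) - B(1) = (21-1) mod 26 = 20 = U
  N(13) - V(21) = (13-21) mod 26 = 18 = S
  F(5) - D(3) = (5-3) mod 26 = 2 = C
  G(6) - G(6) = (6-6) mod 26 = 0 = A
  U(20) - B(1) = (20-1) mod 26 = 19 = T
  Z(25) - V(21) = (25-21) mod 26 = 4 = E
Plaintext: OBFUSCATE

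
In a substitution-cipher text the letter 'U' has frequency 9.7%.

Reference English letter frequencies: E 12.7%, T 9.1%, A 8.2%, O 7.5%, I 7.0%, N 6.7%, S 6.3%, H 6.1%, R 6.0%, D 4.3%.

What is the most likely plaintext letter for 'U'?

Step 1: The observed frequency is 9.7%.
Step 2: Compare with English frequencies:
  E: 12.7% (difference: 3.0%)
  T: 9.1% (difference: 0.6%) <-- closest
  A: 8.2% (difference: 1.5%)
  O: 7.5% (difference: 2.2%)
  I: 7.0% (difference: 2.7%)
  N: 6.7% (difference: 3.0%)
  S: 6.3% (difference: 3.4%)
  H: 6.1% (difference: 3.6%)
  R: 6.0% (difference: 3.7%)
  D: 4.3% (difference: 5.4%)
Step 3: 'U' most likely represents 'T' (frequency 9.1%).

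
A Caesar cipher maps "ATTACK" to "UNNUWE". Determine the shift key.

Step 1: Compare first letters: A (position 0) -> U (position 20).
Step 2: Shift = (20 - 0) mod 26 = 20.
The shift value is 20.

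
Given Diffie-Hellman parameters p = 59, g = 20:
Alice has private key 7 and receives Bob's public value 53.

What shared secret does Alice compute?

Step 1: s = B^a mod p = 53^7 mod 59.
  53^1 mod 59 = 53
  53^2 mod 59 = (53 * 53) mod 59 = 36
  53^3 mod 59 = (36 * 53) mod 59 = 20
  53^4 mod 59 = (20 * 53) mod 59 = 57
  53^5 mod 59 = (57 * 53) mod 59 = 12
  53^6 mod 59 = (12 * 53) mod 59 = 46
  53^7 mod 59 = (46 * 53) mod 59 = 19
Result: shared secret = 19.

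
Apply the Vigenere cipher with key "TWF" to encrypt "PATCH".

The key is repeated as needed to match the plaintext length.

Step 1: Repeat key to match plaintext length:
  Plaintext: PATCH
  Key:       TWFTW
Step 2: Encrypt each letter:
  P(15) + T(19) = (15+19) mod 26 = 8 = I
  A(0) + W(22) = (0+22) mod 26 = 22 = W
  T(19) + F(5) = (19+5) mod 26 = 24 = Y
  C(2) + T(19) = (2+19) mod 26 = 21 = V
  H(7) + W(22) = (7+22) mod 26 = 3 = D
Ciphertext: IWYVD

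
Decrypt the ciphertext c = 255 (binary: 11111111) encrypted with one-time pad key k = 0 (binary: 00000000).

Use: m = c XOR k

Step 1: XOR ciphertext with key:
  Ciphertext: 11111111
  Key:        00000000
  XOR:        11111111
Step 2: Plaintext = 11111111 = 255 in decimal.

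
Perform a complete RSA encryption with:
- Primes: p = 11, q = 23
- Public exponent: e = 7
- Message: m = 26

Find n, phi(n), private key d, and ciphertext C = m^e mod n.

Step 1: n = 11 * 23 = 253.
Step 2: phi(n) = (11-1)(23-1) = 10 * 22 = 220.
Step 3: Find d = 7^(-1) mod 220 = 63.
  Verify: 7 * 63 = 441 = 1 (mod 220).
Step 4: C = 26^7 mod 253 = 71.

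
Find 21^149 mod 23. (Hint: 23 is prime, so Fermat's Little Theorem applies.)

Step 1: Since 23 is prime, by Fermat's Little Theorem: 21^22 = 1 (mod 23).
Step 2: Reduce exponent: 149 mod 22 = 17.
Step 3: So 21^149 = 21^17 (mod 23).
Step 4: 21^17 mod 23 = 5.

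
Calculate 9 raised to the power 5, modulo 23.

Step 1: Compute 9^5 mod 23 step by step, reducing modulo 23 at each step.
  9^1 mod 23 = 9
  9^2 mod 23 = (9 * 9) mod 23 = 12
  9^3 mod 23 = (12 * 9) mod 23 = 16
  9^4 mod 23 = (16 * 9) mod 23 = 6
  9^5 mod 23 = (6 * 9) mod 23 = 8
Step 2: Result = 8.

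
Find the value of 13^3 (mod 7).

Step 1: Compute 13^3 mod 7 step by step, reducing modulo 7 at each step.
  13^1 mod 7 = 6
  13^2 mod 7 = (6 * 13) mod 7 = 1
  13^3 mod 7 = (1 * 13) mod 7 = 6
Step 2: Result = 6.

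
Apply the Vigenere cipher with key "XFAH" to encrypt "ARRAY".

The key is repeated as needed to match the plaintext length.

Step 1: Repeat key to match plaintext length:
  Plaintext: ARRAY
  Key:       XFAHX
Step 2: Encrypt each letter:
  A(0) + X(23) = (0+23) mod 26 = 23 = X
  R(17) + F(5) = (17+5) mod 26 = 22 = W
  R(17) + A(0) = (17+0) mod 26 = 17 = R
  A(0) + H(7) = (0+7) mod 26 = 7 = H
  Y(24) + X(23) = (24+23) mod 26 = 21 = V
Ciphertext: XWRHV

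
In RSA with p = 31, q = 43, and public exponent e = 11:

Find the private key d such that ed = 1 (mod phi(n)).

Step 1: n = 31 * 43 = 1333.
Step 2: phi(n) = 30 * 42 = 1260.
Step 3: Find d such that 11 * d = 1 (mod 1260).
Step 4: d = 11^(-1) mod 1260 = 1031.
Verification: 11 * 1031 = 11341 = 9 * 1260 + 1.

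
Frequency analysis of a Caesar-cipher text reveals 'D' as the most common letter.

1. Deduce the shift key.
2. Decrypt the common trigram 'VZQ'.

Step 1: In English, 'E' is the most frequent letter (12.7%).
Step 2: The most frequent ciphertext letter is 'D' (position 3).
Step 3: Shift = (3 - 4) mod 26 = 25.
Step 4: Decrypt 'VZQ' by shifting back 25:
  V -> W
  Z -> A
  Q -> R
Step 5: 'VZQ' decrypts to 'WAR'.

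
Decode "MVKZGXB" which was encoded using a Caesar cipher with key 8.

Step 1: Reverse the shift by subtracting 8 from each letter position.
  M (position 12) -> position (12-8) mod 26 = 4 -> E
  V (position 21) -> position (21-8) mod 26 = 13 -> N
  K (position 10) -> position (10-8) mod 26 = 2 -> C
  Z (position 25) -> position (25-8) mod 26 = 17 -> R
  G (position 6) -> position (6-8) mod 26 = 24 -> Y
  X (position 23) -> position (23-8) mod 26 = 15 -> P
  B (position 1) -> position (1-8) mod 26 = 19 -> T
Decrypted message: ENCRYPT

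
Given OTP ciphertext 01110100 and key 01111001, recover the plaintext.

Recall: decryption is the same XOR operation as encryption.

Step 1: XOR ciphertext with key:
  Ciphertext: 01110100
  Key:        01111001
  XOR:        00001101
Step 2: Plaintext = 00001101 = 13 in decimal.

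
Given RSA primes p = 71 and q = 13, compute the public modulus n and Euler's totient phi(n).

Step 1: n = p * q = 71 * 13 = 923.
Step 2: phi(n) = (p-1)(q-1) = 70 * 12 = 840.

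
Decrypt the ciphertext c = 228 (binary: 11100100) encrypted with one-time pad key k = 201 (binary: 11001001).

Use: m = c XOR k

Step 1: XOR ciphertext with key:
  Ciphertext: 11100100
  Key:        11001001
  XOR:        00101101
Step 2: Plaintext = 00101101 = 45 in decimal.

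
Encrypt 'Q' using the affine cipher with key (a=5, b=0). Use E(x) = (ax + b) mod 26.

Step 1: Convert 'Q' to number: x = 16.
Step 2: E(16) = (5 * 16 + 0) mod 26 = 80 mod 26 = 2.
Step 3: Convert 2 back to letter: C.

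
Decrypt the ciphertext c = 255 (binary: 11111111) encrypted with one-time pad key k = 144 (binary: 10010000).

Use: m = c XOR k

Step 1: XOR ciphertext with key:
  Ciphertext: 11111111
  Key:        10010000
  XOR:        01101111
Step 2: Plaintext = 01101111 = 111 in decimal.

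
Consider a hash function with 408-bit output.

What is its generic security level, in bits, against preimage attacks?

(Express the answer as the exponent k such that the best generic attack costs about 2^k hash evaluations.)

Step 1: The hash has a 408-bit output.
Step 2: Preimage resistance means: given a digest h(x), it should be infeasible to find any input that hashes to it.
With a 408-bit output there are 2^408 possible digests, so a generic brute-force preimage search costs about 2^408 evaluations.
Step 3: Security level = 408 bits.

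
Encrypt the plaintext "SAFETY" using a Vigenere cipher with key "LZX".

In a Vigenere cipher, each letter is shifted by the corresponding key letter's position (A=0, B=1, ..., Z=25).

Step 1: Repeat key to match plaintext length:
  Plaintext: SAFETY
  Key:       LZXLZX
Step 2: Encrypt each letter:
  S(18) + L(11) = (18+11) mod 26 = 3 = D
  A(0) + Z(25) = (0+25) mod 26 = 25 = Z
  F(5) + X(23) = (5+23) mod 26 = 2 = C
  E(4) + L(11) = (4+11) mod 26 = 15 = P
  T(19) + Z(25) = (19+25) mod 26 = 18 = S
  Y(24) + X(23) = (24+23) mod 26 = 21 = V
Ciphertext: DZCPSV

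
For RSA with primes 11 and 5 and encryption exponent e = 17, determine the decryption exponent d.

Step 1: n = 11 * 5 = 55.
Step 2: phi(n) = 10 * 4 = 40.
Step 3: Find d such that 17 * d = 1 (mod 40).
Step 4: d = 17^(-1) mod 40 = 33.
Verification: 17 * 33 = 561 = 14 * 40 + 1.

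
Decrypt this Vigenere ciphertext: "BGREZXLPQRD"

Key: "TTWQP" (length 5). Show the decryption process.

Step 1: Key 'TTWQP' has length 5. Extended key: TTWQPTTWQPT
Step 2: Decrypt each position:
  B(1) - T(19) = 8 = I
  G(6) - T(19) = 13 = N
  R(17) - W(22) = 21 = V
  E(4) - Q(16) = 14 = O
  Z(25) - P(15) = 10 = K
  X(23) - T(19) = 4 = E
  L(11) - T(19) = 18 = S
  P(15) - W(22) = 19 = T
  Q(16) - Q(16) = 0 = A
  R(17) - P(15) = 2 = C
  D(3) - T(19) = 10 = K
Plaintext: INVOKESTACK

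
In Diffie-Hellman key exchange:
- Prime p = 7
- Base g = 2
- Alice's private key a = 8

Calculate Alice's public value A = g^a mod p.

Step 1: A = g^a mod p = 2^8 mod 7.
  2^1 mod 7 = 2
  2^2 mod 7 = (2 * 2) mod 7 = 4
  2^3 mod 7 = (4 * 2) mod 7 = 1
  2^4 mod 7 = (1 * 2) mod 7 = 2
  2^5 mod 7 = (2 * 2) mod 7 = 4
  2^6 mod 7 = (4 * 2) mod 7 = 1
  2^7 mod 7 = (1 * 2) mod 7 = 2
  2^8 mod 7 = (2 * 2) mod 7 = 4
Result: A = 4.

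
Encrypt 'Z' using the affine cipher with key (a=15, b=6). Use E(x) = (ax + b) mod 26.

Step 1: Convert 'Z' to number: x = 25.
Step 2: E(25) = (15 * 25 + 6) mod 26 = 381 mod 26 = 17.
Step 3: Convert 17 back to letter: R.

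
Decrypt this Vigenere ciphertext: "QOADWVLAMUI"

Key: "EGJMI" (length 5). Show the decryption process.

Step 1: Key 'EGJMI' has length 5. Extended key: EGJMIEGJMIE
Step 2: Decrypt each position:
  Q(16) - E(4) = 12 = M
  O(14) - G(6) = 8 = I
  A(0) - J(9) = 17 = R
  D(3) - M(12) = 17 = R
  W(22) - I(8) = 14 = O
  V(21) - E(4) = 17 = R
  L(11) - G(6) = 5 = F
  A(0) - J(9) = 17 = R
  M(12) - M(12) = 0 = A
  U(20) - I(8) = 12 = M
  I(8) - E(4) = 4 = E
Plaintext: MIRRORFRAME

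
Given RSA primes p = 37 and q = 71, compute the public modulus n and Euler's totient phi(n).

Step 1: n = p * q = 37 * 71 = 2627.
Step 2: phi(n) = (p-1)(q-1) = 36 * 70 = 2520.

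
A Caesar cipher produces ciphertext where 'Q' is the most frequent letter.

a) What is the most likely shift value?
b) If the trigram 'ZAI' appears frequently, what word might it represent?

Step 1: In English, 'E' is the most frequent letter (12.7%).
Step 2: The most frequent ciphertext letter is 'Q' (position 16).
Step 3: Shift = (16 - 4) mod 26 = 12.
Step 4: Decrypt 'ZAI' by shifting back 12:
  Z -> N
  A -> O
  I -> W
Step 5: 'ZAI' decrypts to 'NOW'.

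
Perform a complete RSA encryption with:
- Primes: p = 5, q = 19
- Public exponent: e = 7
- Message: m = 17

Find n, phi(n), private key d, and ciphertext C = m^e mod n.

Step 1: n = 5 * 19 = 95.
Step 2: phi(n) = (5-1)(19-1) = 4 * 18 = 72.
Step 3: Find d = 7^(-1) mod 72 = 31.
  Verify: 7 * 31 = 217 = 1 (mod 72).
Step 4: C = 17^7 mod 95 = 43.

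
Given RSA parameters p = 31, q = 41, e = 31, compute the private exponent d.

Step 1: n = 31 * 41 = 1271.
Step 2: phi(n) = 30 * 40 = 1200.
Step 3: Find d such that 31 * d = 1 (mod 1200).
Step 4: d = 31^(-1) mod 1200 = 271.
Verification: 31 * 271 = 8401 = 7 * 1200 + 1.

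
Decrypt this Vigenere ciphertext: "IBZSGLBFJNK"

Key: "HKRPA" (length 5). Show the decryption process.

Step 1: Key 'HKRPA' has length 5. Extended key: HKRPAHKRPAH
Step 2: Decrypt each position:
  I(8) - H(7) = 1 = B
  B(1) - K(10) = 17 = R
  Z(25) - R(17) = 8 = I
  S(18) - P(15) = 3 = D
  G(6) - A(0) = 6 = G
  L(11) - H(7) = 4 = E
  B(1) - K(10) = 17 = R
  F(5) - R(17) = 14 = O
  J(9) - P(15) = 20 = U
  N(13) - A(0) = 13 = N
  K(10) - H(7) = 3 = D
Plaintext: BRIDGEROUND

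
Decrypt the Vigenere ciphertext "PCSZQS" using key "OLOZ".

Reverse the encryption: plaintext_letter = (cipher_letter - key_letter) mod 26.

Step 1: Extend key: OLOZOL
Step 2: Decrypt each letter (c - k) mod 26:
  P(15) - O(14) = (15-14) mod 26 = 1 = B
  C(2) - L(11) = (2-11) mod 26 = 17 = R
  S(18) - O(14) = (18-14) mod 26 = 4 = E
  Z(25) - Z(25) = (25-25) mod 26 = 0 = A
  Q(16) - O(14) = (16-14) mod 26 = 2 = C
  S(18) - L(11) = (18-11) mod 26 = 7 = H
Plaintext: BREACH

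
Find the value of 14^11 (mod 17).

Step 1: Compute 14^11 mod 17 step by step, reducing modulo 17 at each step.
  14^1 mod 17 = 14
  14^2 mod 17 = (14 * 14) mod 17 = 9
  14^3 mod 17 = (9 * 14) mod 17 = 7
  14^4 mod 17 = (7 * 14) mod 17 = 13
  14^5 mod 17 = (13 * 14) mod 17 = 12
  14^6 mod 17 = (12 * 14) mod 17 = 15
  14^7 mod 17 = (15 * 14) mod 17 = 6
  14^8 mod 17 = (6 * 14) mod 17 = 16
  14^9 mod 17 = (16 * 14) mod 17 = 3
  14^10 mod 17 = (3 * 14) mod 17 = 8
  14^11 mod 17 = (8 * 14) mod 17 = 10
Step 2: Result = 10.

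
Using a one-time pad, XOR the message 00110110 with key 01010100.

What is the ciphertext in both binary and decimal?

Step 1: Write out the XOR operation bit by bit:
  Message: 00110110
  Key:     01010100
  XOR:     01100010
Step 2: Convert to decimal: 01100010 = 98.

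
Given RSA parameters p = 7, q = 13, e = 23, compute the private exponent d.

Step 1: n = 7 * 13 = 91.
Step 2: phi(n) = 6 * 12 = 72.
Step 3: Find d such that 23 * d = 1 (mod 72).
Step 4: d = 23^(-1) mod 72 = 47.
Verification: 23 * 47 = 1081 = 15 * 72 + 1.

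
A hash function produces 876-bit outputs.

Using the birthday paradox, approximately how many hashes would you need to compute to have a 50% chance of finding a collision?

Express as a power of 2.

Step 1: The birthday paradox gives collision probability ~50% after sqrt(2^n) = 2^(n/2) hashes.
Step 2: For 876-bit output: 2^(876/2) = 2^438.
Step 3: Approximately 2^438 hash computations needed.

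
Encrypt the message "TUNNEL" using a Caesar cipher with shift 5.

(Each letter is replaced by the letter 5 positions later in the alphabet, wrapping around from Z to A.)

Step 1: For each letter, shift forward by 5 positions (mod 26).
  T (position 19) -> position (19+5) mod 26 = 24 -> Y
  U (position 20) -> position (20+5) mod 26 = 25 -> Z
  N (position 13) -> position (13+5) mod 26 = 18 -> S
  N (position 13) -> position (13+5) mod 26 = 18 -> S
  E (position 4) -> position (4+5) mod 26 = 9 -> J
  L (position 11) -> position (11+5) mod 26 = 16 -> Q
Result: YZSSJQ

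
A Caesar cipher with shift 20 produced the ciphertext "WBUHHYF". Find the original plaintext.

Step 1: Reverse the shift by subtracting 20 from each letter position.
  W (position 22) -> position (22-20) mod 26 = 2 -> C
  B (position 1) -> position (1-20) mod 26 = 7 -> H
  U (position 20) -> position (20-20) mod 26 = 0 -> A
  H (position 7) -> position (7-20) mod 26 = 13 -> N
  H (position 7) -> position (7-20) mod 26 = 13 -> N
  Y (position 24) -> position (24-20) mod 26 = 4 -> E
  F (position 5) -> position (5-20) mod 26 = 11 -> L
Decrypted message: CHANNEL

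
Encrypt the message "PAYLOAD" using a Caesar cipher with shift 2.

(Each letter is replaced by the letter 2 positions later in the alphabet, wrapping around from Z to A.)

Step 1: For each letter, shift forward by 2 positions (mod 26).
  P (position 15) -> position (15+2) mod 26 = 17 -> R
  A (position 0) -> position (0+2) mod 26 = 2 -> C
  Y (position 24) -> position (24+2) mod 26 = 0 -> A
  L (position 11) -> position (11+2) mod 26 = 13 -> N
  O (position 14) -> position (14+2) mod 26 = 16 -> Q
  A (position 0) -> position (0+2) mod 26 = 2 -> C
  D (position 3) -> position (3+2) mod 26 = 5 -> F
Result: RCANQCF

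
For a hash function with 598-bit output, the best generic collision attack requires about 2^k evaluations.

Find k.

Step 1: The hash has a 598-bit output.
Step 2: Collision resistance means it should be infeasible to find any x != y with h(x) = h(y).
By the birthday bound, a generic collision search succeeds after about sqrt(2^598) = 2^(598/2) = 2^299 evaluations.
Step 3: Security level = 299 bits.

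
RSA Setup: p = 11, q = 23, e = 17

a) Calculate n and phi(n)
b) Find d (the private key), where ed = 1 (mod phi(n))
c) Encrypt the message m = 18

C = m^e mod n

Step 1: n = 11 * 23 = 253.
Step 2: phi(n) = (11-1)(23-1) = 10 * 22 = 220.
Step 3: Find d = 17^(-1) mod 220 = 13.
  Verify: 17 * 13 = 221 = 1 (mod 220).
Step 4: C = 18^17 mod 253 = 215.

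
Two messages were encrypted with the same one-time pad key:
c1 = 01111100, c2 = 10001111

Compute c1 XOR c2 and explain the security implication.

Step 1: c1 XOR c2 = (m1 XOR k) XOR (m2 XOR k).
Step 2: By XOR associativity/commutativity: = m1 XOR m2 XOR k XOR k = m1 XOR m2.
Step 3: 01111100 XOR 10001111 = 11110011 = 243.
Step 4: The key cancels out! An attacker learns m1 XOR m2 = 243, revealing the relationship between plaintexts.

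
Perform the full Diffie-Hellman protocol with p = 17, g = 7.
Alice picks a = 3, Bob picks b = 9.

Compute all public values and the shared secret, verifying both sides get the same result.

Step 1: A = g^a mod p = 7^3 mod 17 = 3.
Step 2: B = g^b mod p = 7^9 mod 17 = 10.
Step 3: Alice computes s = B^a mod p = 10^3 mod 17 = 14.
Step 4: Bob computes s = A^b mod p = 3^9 mod 17 = 14.
Both sides agree: shared secret = 14.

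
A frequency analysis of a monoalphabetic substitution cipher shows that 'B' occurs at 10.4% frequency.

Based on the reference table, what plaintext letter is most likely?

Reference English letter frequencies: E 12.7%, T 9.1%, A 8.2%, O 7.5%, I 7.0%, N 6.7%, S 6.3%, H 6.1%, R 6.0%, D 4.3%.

Step 1: The observed frequency is 10.4%.
Step 2: Compare with English frequencies:
  E: 12.7% (difference: 2.3%)
  T: 9.1% (difference: 1.3%) <-- closest
  A: 8.2% (difference: 2.2%)
  O: 7.5% (difference: 2.9%)
  I: 7.0% (difference: 3.4%)
  N: 6.7% (difference: 3.7%)
  S: 6.3% (difference: 4.1%)
  H: 6.1% (difference: 4.3%)
  R: 6.0% (difference: 4.4%)
  D: 4.3% (difference: 6.1%)
Step 3: 'B' most likely represents 'T' (frequency 9.1%).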